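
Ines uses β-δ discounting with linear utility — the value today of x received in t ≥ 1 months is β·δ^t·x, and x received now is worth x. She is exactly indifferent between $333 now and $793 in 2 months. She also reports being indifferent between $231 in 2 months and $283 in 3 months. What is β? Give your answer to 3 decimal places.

The second indifference involves only future payoffs, so β cancels: β·δ^2·231 = β·δ^3·283, giving δ = 231/283 = 0.81625.
Now use the now-vs-future pair: 333 = β·δ^2·793 gives β = 333/(0.66627·793) ≈ 0.630.

β ≈ 0.630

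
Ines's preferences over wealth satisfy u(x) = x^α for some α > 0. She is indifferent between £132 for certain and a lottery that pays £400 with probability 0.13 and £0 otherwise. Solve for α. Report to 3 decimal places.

Since u(0) = 0, the lottery's EU is 0.13·400^α.
Equating: 132^α = 0.13·400^α, i.e. 0.3300^α = 0.13.
α = ln(0.13) / ln(132/400) = -2.040221/-1.108663 ≈ 1.840.

α ≈ 1.840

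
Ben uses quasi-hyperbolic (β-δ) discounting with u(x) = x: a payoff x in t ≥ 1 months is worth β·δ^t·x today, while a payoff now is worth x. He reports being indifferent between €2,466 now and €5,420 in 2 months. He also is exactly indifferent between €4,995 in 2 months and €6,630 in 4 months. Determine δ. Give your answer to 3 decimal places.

From the later pair, β·δ^2·4995 = β·δ^4·6630; dividing through, δ^2 = 4995/6630 = 0.75339, so δ = 0.86798.

δ ≈ 0.868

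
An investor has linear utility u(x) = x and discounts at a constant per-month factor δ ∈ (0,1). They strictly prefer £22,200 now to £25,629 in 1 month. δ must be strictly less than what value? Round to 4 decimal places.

δ < 0.8662

Under u(x) = x this choice says 22200 > δ·25629.
Dividing through by 25629 gives δ < 0.86621.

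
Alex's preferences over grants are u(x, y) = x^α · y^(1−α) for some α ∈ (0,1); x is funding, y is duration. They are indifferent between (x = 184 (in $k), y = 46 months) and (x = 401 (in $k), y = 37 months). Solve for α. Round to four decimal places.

α ≈ 0.2184

Set the two utilities equal: 184^α·46^(1−α) = 401^α·37^(1−α).
Rearrange to (184/401)^α = (37/46)^(1−α) and take logs: α·-0.7790257 = (1−α)·-0.2177235.
So α/(1−α) = (-0.2177235)/(-0.7790257) = 0.2794818, and α = 0.2794818/1.2794818 ≈ 0.2184.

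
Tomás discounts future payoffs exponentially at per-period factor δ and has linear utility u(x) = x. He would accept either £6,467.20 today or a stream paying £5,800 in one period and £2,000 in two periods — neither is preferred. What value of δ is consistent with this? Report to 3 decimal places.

Present value of the stream is 5800·δ + 2000·δ². Indifference gives 5800δ + 2000δ² = 6467.20.
That is, 2000δ² + 5800δ − 6467.20 = 0, a quadratic in δ.
By the quadratic formula (taking the positive root), δ = (−5800 + √85377600.00) / 4000 ≈ 0.860.

δ ≈ 0.860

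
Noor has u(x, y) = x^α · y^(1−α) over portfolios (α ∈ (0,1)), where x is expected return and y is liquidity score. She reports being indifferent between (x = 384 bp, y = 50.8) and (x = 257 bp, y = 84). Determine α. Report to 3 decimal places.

Set the two utilities equal: 384^α·50.8^(1−α) = 257^α·84^(1−α).
Taking logs: α·ln 384 + (1−α)·ln 50.8 = α·ln 257 + (1−α)·ln 84, i.e. α·0.401566 = (1−α)·0.502920.
So α/(1−α) = (0.502920)/(0.401566) = 1.252397, and α = 1.252397/2.252397 ≈ 0.556.

α ≈ 0.556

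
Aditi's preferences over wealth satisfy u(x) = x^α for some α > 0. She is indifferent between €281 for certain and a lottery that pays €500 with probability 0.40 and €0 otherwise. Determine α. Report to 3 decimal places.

The lottery's expected utility is 0.40·u(500) + 0.60·u(0) = 0.40·500^α (since u(0) = 0 for α > 0).
Indifference: 281^α = 0.40·500^α, so (281/500)^α = 0.40.
α = ln(0.40) / ln(281/500) = -0.916291/-0.576253 ≈ 1.590.

α ≈ 1.590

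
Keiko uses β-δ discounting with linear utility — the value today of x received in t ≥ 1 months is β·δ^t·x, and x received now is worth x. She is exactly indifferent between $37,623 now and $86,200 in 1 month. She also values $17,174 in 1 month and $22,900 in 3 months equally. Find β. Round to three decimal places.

β ≈ 0.504

From the later pair, β·δ^1·17174 = β·δ^3·22900; dividing through, δ^2 = 17174/22900 = 0.74996, so δ = 0.86600.
Now use the now-vs-future pair: 37623 = β·δ·86200 gives β = 37623/(0.86600·86200) ≈ 0.504.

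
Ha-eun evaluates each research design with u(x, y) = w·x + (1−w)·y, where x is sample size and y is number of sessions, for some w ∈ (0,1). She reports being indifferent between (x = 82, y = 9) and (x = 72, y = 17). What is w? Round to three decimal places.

w = 0.444

Indifference: w·82 + (1−w)·9 = w·72 + (1−w)·17.
Rearranging, 10·w − 8·(1−w) = 0.
Hence w = 8/(10+8) = 8/18 = 0.444.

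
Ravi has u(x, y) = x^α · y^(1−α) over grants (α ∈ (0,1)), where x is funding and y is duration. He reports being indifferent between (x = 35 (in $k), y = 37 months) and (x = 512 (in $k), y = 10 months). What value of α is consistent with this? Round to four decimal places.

α ≈ 0.3278

Indifference: 35^α · 37^(1−α) = 512^α · 10^(1−α).
(35/512)^α = (10/37)^(1−α); take logs: α·ln(35/512) = (1−α)·ln(10/37), i.e. α·-2.6829766 = (1−α)·-1.3083328.
With A = -2.6829766 and B = -1.3083328: α·A = (1−α)·B, so α = B/(A+B) = -1.3083328/-3.9913094 ≈ 0.3278.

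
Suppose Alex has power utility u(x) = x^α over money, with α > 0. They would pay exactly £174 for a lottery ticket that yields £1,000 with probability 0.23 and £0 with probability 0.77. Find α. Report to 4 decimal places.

α ≈ 0.8404

EU(lottery) = 0.23·1000^α + 0.77·0 = 0.23·1000^α.
Equating: 174^α = 0.23·1000^α, i.e. 0.1740^α = 0.23.
Taking logs: α·ln(174/1000) = ln(0.23), so α = -1.4696760 / -1.7487000 ≈ 0.8404.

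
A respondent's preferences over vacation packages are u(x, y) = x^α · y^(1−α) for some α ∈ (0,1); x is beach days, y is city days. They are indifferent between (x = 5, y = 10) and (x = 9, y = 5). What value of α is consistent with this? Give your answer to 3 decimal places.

α ≈ 0.541

The Cobb–Douglas utilities coincide, so 5^α·10^(1−α) = 9^α·5^(1−α).
Taking logs: α·ln 5 + (1−α)·ln 10 = α·ln 9 + (1−α)·ln 5, i.e. α·-0.587787 = (1−α)·-0.693147.
So α/(1−α) = (-0.693147)/(-0.587787) = 1.179249, and α = 1.179249/2.179249 ≈ 0.541.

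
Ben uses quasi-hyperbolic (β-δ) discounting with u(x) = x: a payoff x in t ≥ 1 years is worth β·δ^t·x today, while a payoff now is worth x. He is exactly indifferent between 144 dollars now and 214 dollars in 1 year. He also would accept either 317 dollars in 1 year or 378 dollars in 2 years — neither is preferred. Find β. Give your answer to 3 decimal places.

Both payoffs in the second observation are in the future, so β drops out: δ^1·317 = δ^2·378 ⇒ δ = 317/378 = 0.83862.
Substituting δ into 144 = β·δ·214: β = 144/(179.466) ≈ 0.802.

β ≈ 0.802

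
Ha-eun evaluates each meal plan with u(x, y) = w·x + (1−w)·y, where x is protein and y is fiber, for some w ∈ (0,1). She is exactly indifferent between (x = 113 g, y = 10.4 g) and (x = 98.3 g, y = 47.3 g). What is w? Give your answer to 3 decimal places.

Indifference: w·113 + (1−w)·10.4 = w·98.3 + (1−w)·47.3.
Rearranging, 14.7·w − 36.9·(1−w) = 0.
Hence w = 36.9/(14.7+36.9) = 36.9/51.6 = 0.715.

w = 0.715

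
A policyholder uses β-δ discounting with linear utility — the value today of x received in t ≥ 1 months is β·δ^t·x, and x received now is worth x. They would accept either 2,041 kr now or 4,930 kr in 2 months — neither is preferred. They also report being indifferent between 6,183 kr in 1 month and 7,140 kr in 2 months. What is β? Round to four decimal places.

β ≈ 0.5521

Both payoffs in the second observation are in the future, so β drops out: δ^1·6183 = δ^2·7140 ⇒ δ = 6183/7140 = 0.86597.
The first indifference: 2041 = β·δ^2·4930, so β = 2041/(δ^2·4930) = 2041/(0.74990·4930) ≈ 0.5521.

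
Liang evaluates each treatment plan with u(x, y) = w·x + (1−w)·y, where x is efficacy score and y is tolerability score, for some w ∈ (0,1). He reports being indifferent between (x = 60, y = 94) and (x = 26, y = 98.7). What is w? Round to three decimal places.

w = 0.121

Indifference: w·60 + (1−w)·94 = w·26 + (1−w)·98.7.
Collecting terms: w·34 = (1−w)·4.7.
Hence w = 4.7/(34+4.7) = 4.7/38.7 = 0.121.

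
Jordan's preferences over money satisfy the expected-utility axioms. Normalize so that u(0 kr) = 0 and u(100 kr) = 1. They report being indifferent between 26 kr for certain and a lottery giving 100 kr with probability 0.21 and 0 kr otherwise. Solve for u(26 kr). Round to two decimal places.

The indifference gives u(26 kr) = 0.21·u(100 kr) + 0.79·u(0 kr) = 0.21·1 + 0.79·0 = 0.21.

0.21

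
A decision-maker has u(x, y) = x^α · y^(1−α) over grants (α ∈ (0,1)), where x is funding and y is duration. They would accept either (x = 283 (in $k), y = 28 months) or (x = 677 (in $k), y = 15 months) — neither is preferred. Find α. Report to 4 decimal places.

α ≈ 0.4171

The Cobb–Douglas utilities coincide, so 283^α·28^(1−α) = 677^α·15^(1−α).
Taking logs: α·ln 283 + (1−α)·ln 28 = α·ln 677 + (1−α)·ln 15, i.e. α·-0.8722244 = (1−α)·-0.6241543.
So α/(1−α) = (-0.6241543)/(-0.8722244) = 0.7155891, and α = 0.7155891/1.7155891 ≈ 0.4171.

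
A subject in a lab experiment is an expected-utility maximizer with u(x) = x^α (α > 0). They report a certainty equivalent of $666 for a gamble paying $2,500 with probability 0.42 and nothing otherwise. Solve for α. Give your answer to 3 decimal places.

α ≈ 0.656

EU(lottery) = 0.42·2500^α + 0.58·0 = 0.42·2500^α.
Equating: 666^α = 0.42·2500^α, i.e. 0.2664^α = 0.42.
Taking logs: α·ln(666/2500) = ln(0.42), so α = -0.867501 / -1.322756 ≈ 0.656.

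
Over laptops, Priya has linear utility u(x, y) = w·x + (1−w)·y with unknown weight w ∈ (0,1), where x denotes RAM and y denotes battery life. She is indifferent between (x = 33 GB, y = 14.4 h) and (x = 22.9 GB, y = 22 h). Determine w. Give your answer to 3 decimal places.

Indifference: w·33 + (1−w)·14.4 = w·22.9 + (1−w)·22.
Collecting terms: w·10.1 = (1−w)·7.6.
Hence w = 7.6/(10.1+7.6) = 7.6/17.7 = 0.429.

w = 0.429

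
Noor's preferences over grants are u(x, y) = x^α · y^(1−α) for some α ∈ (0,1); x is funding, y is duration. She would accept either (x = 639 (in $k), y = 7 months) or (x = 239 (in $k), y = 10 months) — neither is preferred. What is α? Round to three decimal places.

Set the two utilities equal: 639^α·7^(1−α) = 239^α·10^(1−α).
(639/239)^α = (10/7)^(1−α); take logs: α·ln(639/239) = (1−α)·ln(10/7), i.e. α·0.983441 = (1−α)·0.356675.
Thus α·(1.340116) = 0.356675, so α = 0.356675/1.340116 ≈ 0.266.

α ≈ 0.266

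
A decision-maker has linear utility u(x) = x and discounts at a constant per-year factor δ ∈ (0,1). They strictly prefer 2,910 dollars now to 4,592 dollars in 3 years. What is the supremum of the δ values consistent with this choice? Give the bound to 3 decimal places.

δ < 0.859

Under u(x) = x this choice says 2910 > δ^3·4592.
Hence δ^3 < 2910/4592 = 0.63371, and x ↦ x^(1/3) is increasing on (0,∞).
δ < 0.63371^(1/3) = 0.859.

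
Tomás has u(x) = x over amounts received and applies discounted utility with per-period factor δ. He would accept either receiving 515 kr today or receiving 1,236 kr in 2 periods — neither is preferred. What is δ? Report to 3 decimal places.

δ ≈ 0.645

Indifference means u(515) = δ^2 · u(1236), so δ^2 = u(515)/u(1236).
With u(x) = x: δ^2 = 515/1236 = 0.41667.
So δ = 0.41667^(1/2) ≈ 0.645.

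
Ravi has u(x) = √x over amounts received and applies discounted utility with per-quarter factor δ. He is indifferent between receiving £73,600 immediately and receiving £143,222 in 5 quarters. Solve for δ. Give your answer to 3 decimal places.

Equating discounted utilities: u(73600) = δ^5·u(143222) ⇒ δ^5 = u(73600)/u(143222).
Since u(x) = √x, δ^5 = √(73600/143222) = 0.71686.
Taking the 5th root: δ = 0.71686^(1/5) ≈ 0.936.

δ ≈ 0.936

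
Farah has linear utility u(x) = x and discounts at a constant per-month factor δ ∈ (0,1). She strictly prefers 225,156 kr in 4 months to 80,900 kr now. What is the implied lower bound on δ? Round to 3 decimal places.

Under u(x) = x this choice says 80900 < δ^4·225156.
Dividing by 225156: δ^4 > 0.35931. Both sides are positive, so the 4th root keeps the direction.
δ > (80900/225156)^(1/4) ≈ 0.774.

δ > 0.774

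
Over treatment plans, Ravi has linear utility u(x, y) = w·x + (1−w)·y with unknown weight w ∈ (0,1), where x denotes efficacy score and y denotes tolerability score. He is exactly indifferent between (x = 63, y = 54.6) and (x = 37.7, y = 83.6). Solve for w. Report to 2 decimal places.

u(63,54.6) = u(37.7,83.6) means w·63 + (1−w)·54.6 = w·37.7 + (1−w)·83.6.
Rearranging, 25.3·w − 29·(1−w) = 0.
So w/(1−w) = 29/25.3 = 1.1462, giving w = 29/(25.3+29) = 0.53.

w = 0.53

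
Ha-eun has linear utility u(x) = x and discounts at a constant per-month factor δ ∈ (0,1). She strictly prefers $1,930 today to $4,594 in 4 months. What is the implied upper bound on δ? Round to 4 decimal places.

Comparing present values: 1930 > δ^4·4594.
So δ^4 < 1930/4594 = 0.42011; taking the 4th root of both positive sides preserves the inequality.
δ < 0.42011^(1/4) = 0.8051.

δ < 0.8051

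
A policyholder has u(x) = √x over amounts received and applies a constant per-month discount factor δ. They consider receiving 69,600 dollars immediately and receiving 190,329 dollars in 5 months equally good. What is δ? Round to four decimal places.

δ ≈ 0.9043

Equating discounted utilities: u(69600) = δ^5·u(190329) ⇒ δ^5 = u(69600)/u(190329).
With u(x) = √x: δ^5 = √69600/√190329 = √(69600/190329) = 0.60472.
Taking the 5th root: δ = 0.60472^(1/5) ≈ 0.9043.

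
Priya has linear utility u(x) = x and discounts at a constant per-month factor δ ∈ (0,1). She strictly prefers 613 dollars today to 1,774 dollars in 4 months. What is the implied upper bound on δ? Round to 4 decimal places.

δ < 0.7667

Comparing present values: 613 > δ^4·1774.
Dividing by 1774: δ^4 < 0.34555. Both sides are positive, so the 4th root keeps the direction.
δ < (613/1774)^(1/4) ≈ 0.7667.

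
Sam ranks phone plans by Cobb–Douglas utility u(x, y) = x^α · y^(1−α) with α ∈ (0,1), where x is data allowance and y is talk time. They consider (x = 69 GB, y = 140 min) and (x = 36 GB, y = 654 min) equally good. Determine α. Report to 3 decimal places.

α ≈ 0.703

Set the two utilities equal: 69^α·140^(1−α) = 36^α·654^(1−α).
Taking logs: α·ln 69 + (1−α)·ln 140 = α·ln 36 + (1−α)·ln 654, i.e. α·0.650588 = (1−α)·1.541465.
With A = 0.650588 and B = 1.541465: α·A = (1−α)·B, so α = B/(A+B) = 1.541465/2.192053 ≈ 0.703.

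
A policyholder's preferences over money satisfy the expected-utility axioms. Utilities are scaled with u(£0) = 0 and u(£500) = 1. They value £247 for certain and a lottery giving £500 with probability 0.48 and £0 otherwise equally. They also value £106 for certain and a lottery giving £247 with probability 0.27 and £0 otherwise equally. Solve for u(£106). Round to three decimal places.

0.130

From the first indifference, u(£247) = 0.48·u(£500) + 0.52·u(£0) = 0.48·1 + 0.52·0 = 0.48.
The second indifference gives u(£106) = 0.27·u(£247) + 0.73·u(£0) = 0.27·0.48 + 0.73·0.00 = 0.1296.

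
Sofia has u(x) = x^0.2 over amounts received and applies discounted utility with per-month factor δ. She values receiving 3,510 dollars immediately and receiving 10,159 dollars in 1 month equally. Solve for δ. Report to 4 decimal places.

Indifference means u(3510) = δ · u(10159), so δ = u(3510)/u(10159).
With u(x) = x^0.2: δ = 3510^0.2/10159^0.2 = (3510/10159)^0.2 = 0.80852.

δ ≈ 0.8085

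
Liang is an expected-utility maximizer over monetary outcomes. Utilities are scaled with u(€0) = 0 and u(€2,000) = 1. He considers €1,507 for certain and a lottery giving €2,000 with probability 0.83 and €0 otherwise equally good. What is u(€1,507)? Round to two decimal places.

0.83

By the standard-gamble method, u(€1,507) is just the indifference probability on the best outcome: 0.83.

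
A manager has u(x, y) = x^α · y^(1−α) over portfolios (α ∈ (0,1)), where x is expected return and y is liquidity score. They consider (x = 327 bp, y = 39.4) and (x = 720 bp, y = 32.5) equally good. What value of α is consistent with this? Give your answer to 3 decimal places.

α ≈ 0.196

Set the two utilities equal: 327^α·39.4^(1−α) = 720^α·32.5^(1−α).
(327/720)^α = (32.5/39.4)^(1−α); take logs: α·ln(327/720) = (1−α)·ln(32.5/39.4), i.e. α·-0.789291 = (1−α)·-0.192526.
So α/(1−α) = (-0.192526)/(-0.789291) = 0.243923, and α = 0.243923/1.243923 ≈ 0.196.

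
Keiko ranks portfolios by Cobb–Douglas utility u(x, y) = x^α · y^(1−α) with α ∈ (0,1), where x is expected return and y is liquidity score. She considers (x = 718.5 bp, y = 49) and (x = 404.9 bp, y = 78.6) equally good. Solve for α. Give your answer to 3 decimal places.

α ≈ 0.452

The Cobb–Douglas utilities coincide, so 718.5^α·49^(1−α) = 404.9^α·78.6^(1−α).
(718.5/404.9)^α = (78.6/49)^(1−α); take logs: α·ln(718.5/404.9) = (1−α)·ln(78.6/49), i.e. α·0.573526 = (1−α)·0.472551.
With A = 0.573526 and B = 0.472551: α·A = (1−α)·B, so α = B/(A+B) = 0.472551/1.046077 ≈ 0.452.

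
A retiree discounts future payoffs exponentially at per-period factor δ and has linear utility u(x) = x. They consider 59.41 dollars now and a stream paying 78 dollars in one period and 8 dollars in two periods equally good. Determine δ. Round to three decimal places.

The stream is worth 78δ + 8δ² today, so 78δ + 8δ² = 59.41.
Rearranged: 8δ² + 78δ − 59.41 = 0.
By the quadratic formula (taking the positive root), δ = (−78 + √7985.12) / 16 ≈ 0.710.

δ ≈ 0.710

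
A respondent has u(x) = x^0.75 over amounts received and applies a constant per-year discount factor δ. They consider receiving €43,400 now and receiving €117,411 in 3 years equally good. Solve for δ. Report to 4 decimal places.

δ ≈ 0.7797

Equating discounted utilities: u(43400) = δ^3·u(117411) ⇒ δ^3 = u(43400)/u(117411).
With u(x) = x^0.75: δ^3 = 43400^0.75/117411^0.75 = (43400/117411)^0.75 = 0.47406.
Hence δ = (0.47406)^(1/3) = 0.779732.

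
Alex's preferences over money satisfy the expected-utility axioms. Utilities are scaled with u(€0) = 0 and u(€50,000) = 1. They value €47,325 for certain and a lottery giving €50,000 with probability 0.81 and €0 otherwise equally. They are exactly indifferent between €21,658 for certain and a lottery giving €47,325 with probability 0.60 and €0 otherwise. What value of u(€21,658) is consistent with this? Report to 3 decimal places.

0.486

First, u(€47,325) = 0.81·u(€50,000) + 0.19·u(€0) = 0.81.
Then u(€21,658) = 0.60·u(€47,325) + 0.40·u(€0) = 0.60·0.81 + 0.40·0.00 = 0.4860.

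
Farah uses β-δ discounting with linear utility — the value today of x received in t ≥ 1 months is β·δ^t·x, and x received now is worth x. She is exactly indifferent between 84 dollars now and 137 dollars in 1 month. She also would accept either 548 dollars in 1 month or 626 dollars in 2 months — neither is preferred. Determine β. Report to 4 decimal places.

Both payoffs in the second observation are in the future, so β drops out: δ^1·548 = δ^2·626 ⇒ δ = 548/626 = 0.87540.
Substituting δ into 84 = β·δ·137: β = 84/(119.930) ≈ 0.7004.

β ≈ 0.7004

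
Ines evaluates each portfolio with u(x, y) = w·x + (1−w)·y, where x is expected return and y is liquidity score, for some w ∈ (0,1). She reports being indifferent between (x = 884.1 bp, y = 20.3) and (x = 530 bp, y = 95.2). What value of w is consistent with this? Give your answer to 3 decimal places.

Indifference: w·884.1 + (1−w)·20.3 = w·530 + (1−w)·95.2.
Collecting terms: w·354.1 = (1−w)·74.9.
The marginal rate of substitution is 74.9/354.1, so w = 74.9/(354.1+74.9) = 0.175.

w = 0.175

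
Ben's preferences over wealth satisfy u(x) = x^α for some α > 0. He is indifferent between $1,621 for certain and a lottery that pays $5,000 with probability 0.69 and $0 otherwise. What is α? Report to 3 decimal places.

The lottery's expected utility is 0.69·u(5000) + 0.31·u(0) = 0.69·5000^α (since u(0) = 0 for α > 0).
Indifference: 1621^α = 0.69·5000^α, so (1621/5000)^α = 0.69.
Take logs: α = ln 0.69 / ln(1621/5000) ≈ 0.32943.

α ≈ 0.329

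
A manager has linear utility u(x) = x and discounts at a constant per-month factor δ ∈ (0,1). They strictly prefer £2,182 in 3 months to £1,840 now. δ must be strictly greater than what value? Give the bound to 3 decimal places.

Comparing present values: 1840 < δ^3·2182.
So δ^3 > 1840/2182 = 0.84326; taking the cube root of both positive sides preserves the inequality.
δ > 0.84326^(1/3) = 0.945.

δ > 0.945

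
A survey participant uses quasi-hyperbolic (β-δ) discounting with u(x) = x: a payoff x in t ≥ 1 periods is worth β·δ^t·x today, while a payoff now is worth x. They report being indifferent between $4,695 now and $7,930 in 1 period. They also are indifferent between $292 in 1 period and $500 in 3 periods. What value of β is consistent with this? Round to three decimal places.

β ≈ 0.775

The second indifference involves only future payoffs, so β cancels: β·δ^1·292 = β·δ^3·500, giving δ^2 = 292/500 = 0.58400, so δ = 0.76420.
The first indifference: 4695 = β·δ·7930, so β = 4695/(δ·7930) = 4695/(0.76420·7930) ≈ 0.775.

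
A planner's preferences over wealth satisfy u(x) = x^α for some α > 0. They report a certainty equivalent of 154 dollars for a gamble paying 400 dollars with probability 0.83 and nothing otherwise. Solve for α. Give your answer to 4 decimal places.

The lottery's expected utility is 0.83·u(400) + 0.17·u(0) = 0.83·400^α (since u(0) = 0 for α > 0).
Setting u(154) equal to that: 154^α = 0.83·400^α ⇒ (154/400)^α = 0.83.
Taking logs: α·ln(154/400) = ln(0.83), so α = -0.1863296 / -0.9545119 ≈ 0.1952.

α ≈ 0.1952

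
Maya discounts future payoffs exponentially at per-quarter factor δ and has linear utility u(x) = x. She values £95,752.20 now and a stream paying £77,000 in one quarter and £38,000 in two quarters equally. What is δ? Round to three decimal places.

Equating present values: 95752.20 = 77000δ + 38000δ².
That is, 38000δ² + 77000δ − 95752.20 = 0, a quadratic in δ.
The positive root is δ = [−77000 + √(77000² + 4·38000·95752.20)] / (2·38000) = (−77000 + 143120.000)/76000 ≈ 0.870.

δ ≈ 0.870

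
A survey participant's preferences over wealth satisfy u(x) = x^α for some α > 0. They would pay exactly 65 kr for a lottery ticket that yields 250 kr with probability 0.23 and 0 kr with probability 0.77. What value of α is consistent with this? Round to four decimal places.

α ≈ 1.0910

The lottery's expected utility is 0.23·u(250) + 0.77·u(0) = 0.23·250^α (since u(0) = 0 for α > 0).
Indifference: 65^α = 0.23·250^α, so (65/250)^α = 0.23.
Taking logs: α·ln(65/250) = ln(0.23), so α = -1.4696760 / -1.3470736 ≈ 1.0910.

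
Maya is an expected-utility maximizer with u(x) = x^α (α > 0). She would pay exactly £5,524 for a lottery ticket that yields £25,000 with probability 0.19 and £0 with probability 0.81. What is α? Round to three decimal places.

α ≈ 1.100

Since u(0) = 0, the lottery's EU is 0.19·25000^α.
Indifference: 5524^α = 0.19·25000^α, so (5524/25000)^α = 0.19.
Take logs: α = ln 0.19 / ln(5524/25000) ≈ 1.09999.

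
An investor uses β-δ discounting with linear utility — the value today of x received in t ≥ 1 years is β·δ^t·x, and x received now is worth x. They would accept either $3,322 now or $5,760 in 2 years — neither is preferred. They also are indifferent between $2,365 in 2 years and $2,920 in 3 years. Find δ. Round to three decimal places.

From the later pair, β·δ^2·2365 = β·δ^3·2920; dividing through, δ = 2365/2920 = 0.80993.

δ ≈ 0.810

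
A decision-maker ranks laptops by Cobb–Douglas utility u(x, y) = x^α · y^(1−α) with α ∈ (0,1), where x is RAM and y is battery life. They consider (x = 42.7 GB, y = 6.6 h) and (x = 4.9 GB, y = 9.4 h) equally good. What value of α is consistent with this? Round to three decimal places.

α ≈ 0.140

Indifference: 42.7^α · 6.6^(1−α) = 4.9^α · 9.4^(1−α).
Rearrange to (42.7/4.9)^α = (9.4/6.6)^(1−α) and take logs: α·2.164964 = (1−α)·0.353640.
Thus α·(2.518604) = 0.353640, so α = 0.353640/2.518604 ≈ 0.140.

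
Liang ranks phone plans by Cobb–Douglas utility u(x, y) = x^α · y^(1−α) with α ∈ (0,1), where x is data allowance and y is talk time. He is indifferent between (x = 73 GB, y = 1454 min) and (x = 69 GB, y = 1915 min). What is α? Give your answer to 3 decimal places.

α ≈ 0.830

The Cobb–Douglas utilities coincide, so 73^α·1454^(1−α) = 69^α·1915^(1−α).
Taking logs: α·ln 73 + (1−α)·ln 1454 = α·ln 69 + (1−α)·ln 1915, i.e. α·0.056353 = (1−α)·0.275399.
With A = 0.056353 and B = 0.275399: α·A = (1−α)·B, so α = B/(A+B) = 0.275399/0.331752 ≈ 0.830.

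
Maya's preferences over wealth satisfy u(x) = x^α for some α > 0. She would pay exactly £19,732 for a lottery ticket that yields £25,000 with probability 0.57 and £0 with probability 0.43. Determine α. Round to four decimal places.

α ≈ 2.3755

EU(lottery) = 0.57·25000^α + 0.43·0 = 0.57·25000^α.
Equating: 19732^α = 0.57·25000^α, i.e. 0.7893^α = 0.57.
Taking logs: α·ln(19732/25000) = ln(0.57), so α = -0.5621189 / -0.2366341 ≈ 2.3755.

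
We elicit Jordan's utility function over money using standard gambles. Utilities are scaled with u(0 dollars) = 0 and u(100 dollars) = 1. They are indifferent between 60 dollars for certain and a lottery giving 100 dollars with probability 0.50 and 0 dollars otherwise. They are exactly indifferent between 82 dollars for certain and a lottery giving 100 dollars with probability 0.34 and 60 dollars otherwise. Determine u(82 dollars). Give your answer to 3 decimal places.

0.670

The first gamble pins u(60 dollars): it must equal 0.50·1 + 0.50·0 = 0.50.
The second indifference gives u(82 dollars) = 0.34·u(100 dollars) + 0.66·u(60 dollars) = 0.34·1.00 + 0.66·0.50 = 0.6700.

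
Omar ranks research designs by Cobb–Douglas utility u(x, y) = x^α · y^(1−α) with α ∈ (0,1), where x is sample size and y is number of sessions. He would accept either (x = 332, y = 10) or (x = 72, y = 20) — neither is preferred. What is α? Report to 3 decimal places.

α ≈ 0.312

Indifference: 332^α · 10^(1−α) = 72^α · 20^(1−α).
Rearrange to (332/72)^α = (20/10)^(1−α) and take logs: α·1.528469 = (1−α)·0.693147.
With A = 1.528469 and B = 0.693147: α·A = (1−α)·B, so α = B/(A+B) = 0.693147/2.221616 ≈ 0.312.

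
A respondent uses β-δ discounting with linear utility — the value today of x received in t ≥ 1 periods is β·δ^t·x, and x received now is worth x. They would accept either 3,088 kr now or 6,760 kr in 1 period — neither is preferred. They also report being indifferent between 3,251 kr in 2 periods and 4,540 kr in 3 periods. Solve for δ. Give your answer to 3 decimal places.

From the later pair, β·δ^2·3251 = β·δ^3·4540; dividing through, δ = 3251/4540 = 0.71608.

δ ≈ 0.716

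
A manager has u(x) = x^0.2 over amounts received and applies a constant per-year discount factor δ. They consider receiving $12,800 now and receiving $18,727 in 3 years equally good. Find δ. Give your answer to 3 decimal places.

Equating discounted utilities: u(12800) = δ^3·u(18727) ⇒ δ^3 = u(12800)/u(18727).
Since u(x) = x^0.2, δ^3 = (12800/18727)^0.2 = 0.68351^0.2 = 0.92672.
So δ = 0.92672^(1/3) ≈ 0.975.

δ ≈ 0.975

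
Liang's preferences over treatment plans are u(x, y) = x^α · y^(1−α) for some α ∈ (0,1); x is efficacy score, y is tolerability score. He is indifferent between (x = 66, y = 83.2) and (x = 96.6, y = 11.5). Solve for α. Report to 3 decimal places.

α ≈ 0.839

Indifference: 66^α · 83.2^(1−α) = 96.6^α · 11.5^(1−α).
Taking logs: α·ln 66 + (1−α)·ln 83.2 = α·ln 96.6 + (1−α)·ln 11.5, i.e. α·-0.380924 = (1−α)·-1.978900.
With A = -0.380924 and B = -1.978900: α·A = (1−α)·B, so α = B/(A+B) = -1.978900/-2.359824 ≈ 0.839.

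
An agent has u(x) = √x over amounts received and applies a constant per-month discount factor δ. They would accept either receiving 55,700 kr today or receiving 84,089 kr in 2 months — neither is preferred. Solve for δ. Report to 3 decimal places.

δ ≈ 0.902

The payoff in 2 months is discounted by δ^2, so u(55700) = δ^2·u(84089) and δ^2 = u(55700)/u(84089).
With u(x) = √x: δ^2 = √55700/√84089 = √(55700/84089) = 0.81388.
Taking the square root: δ = 0.81388^(1/2) ≈ 0.902.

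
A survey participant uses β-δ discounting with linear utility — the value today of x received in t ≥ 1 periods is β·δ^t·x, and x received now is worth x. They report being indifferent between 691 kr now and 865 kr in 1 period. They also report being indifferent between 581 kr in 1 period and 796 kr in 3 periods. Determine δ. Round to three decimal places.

δ ≈ 0.854

The second indifference involves only future payoffs, so β cancels: β·δ^1·581 = β·δ^3·796, giving δ^2 = 581/796 = 0.72990, so δ = 0.85434.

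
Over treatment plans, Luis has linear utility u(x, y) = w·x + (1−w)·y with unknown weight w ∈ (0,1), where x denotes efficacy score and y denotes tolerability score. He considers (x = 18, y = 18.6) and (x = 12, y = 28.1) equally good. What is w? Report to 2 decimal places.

w = 0.61

Equating utilities: w·18 + (1−w)·18.6 = w·12 + (1−w)·28.1.
Collecting terms: w·6 = (1−w)·9.5.
The marginal rate of substitution is 9.5/6, so w = 9.5/(6+9.5) = 0.61.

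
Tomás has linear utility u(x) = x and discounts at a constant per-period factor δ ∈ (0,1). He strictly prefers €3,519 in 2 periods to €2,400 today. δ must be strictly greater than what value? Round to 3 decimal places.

δ > 0.826

Under u(x) = x this choice says 2400 < δ^2·3519.
Hence δ^2 > 2400/3519 = 0.68201, and x ↦ x^(1/2) is increasing on (0,∞).
δ > (2400/3519)^(1/2) ≈ 0.826.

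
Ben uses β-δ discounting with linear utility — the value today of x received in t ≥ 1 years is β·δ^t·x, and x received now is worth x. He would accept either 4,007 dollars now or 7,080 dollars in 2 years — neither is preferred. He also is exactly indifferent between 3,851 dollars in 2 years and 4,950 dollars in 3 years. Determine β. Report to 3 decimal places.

β ≈ 0.935

The second indifference involves only future payoffs, so β cancels: β·δ^2·3851 = β·δ^3·4950, giving δ = 3851/4950 = 0.77798.
Substituting δ into 4007 = β·δ^2·7080: β = 4007/(4285.188) ≈ 0.935.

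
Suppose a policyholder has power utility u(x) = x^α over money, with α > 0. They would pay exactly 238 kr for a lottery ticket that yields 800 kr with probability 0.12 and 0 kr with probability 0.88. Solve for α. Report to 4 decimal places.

α ≈ 1.7489

Since u(0) = 0, the lottery's EU is 0.12·800^α.
Indifference: 238^α = 0.12·800^α, so (238/800)^α = 0.12.
Take logs: α = ln 0.12 / ln(238/800) ≈ 1.748900.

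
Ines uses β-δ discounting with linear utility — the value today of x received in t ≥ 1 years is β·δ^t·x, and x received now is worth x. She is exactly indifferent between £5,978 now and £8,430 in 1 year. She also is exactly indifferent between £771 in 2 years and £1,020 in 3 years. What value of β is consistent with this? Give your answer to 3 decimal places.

Both payoffs in the second observation are in the future, so β drops out: δ^2·771 = δ^3·1020 ⇒ δ = 771/1020 = 0.75588.
Substituting δ into 5978 = β·δ·8430: β = 5978/(6372.088) ≈ 0.938.

β ≈ 0.938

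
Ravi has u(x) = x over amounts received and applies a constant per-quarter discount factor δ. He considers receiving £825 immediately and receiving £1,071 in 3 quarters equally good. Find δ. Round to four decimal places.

δ ≈ 0.9167

Indifference means u(825) = δ^3 · u(1071), so δ^3 = u(825)/u(1071).
With u(x) = x: δ^3 = 825/1071 = 0.77031.
So δ = 0.77031^(1/3) ≈ 0.9167.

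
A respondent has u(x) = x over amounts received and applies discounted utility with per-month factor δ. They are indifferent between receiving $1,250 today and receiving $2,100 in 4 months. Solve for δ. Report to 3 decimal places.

The payoff in 4 months is discounted by δ^4, so u(1250) = δ^4·u(2100) and δ^4 = u(1250)/u(2100).
With u(x) = x: δ^4 = 1250/2100 = 0.59524.
Taking the 4th root: δ = 0.59524^(1/4) ≈ 0.878.

δ ≈ 0.878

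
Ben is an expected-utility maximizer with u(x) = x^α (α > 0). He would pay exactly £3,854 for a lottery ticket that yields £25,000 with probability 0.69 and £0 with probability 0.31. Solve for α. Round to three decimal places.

Since u(0) = 0, the lottery's EU is 0.69·25000^α.
Setting u(3854) equal to that: 3854^α = 0.69·25000^α ⇒ (3854/25000)^α = 0.69.
Take logs: α = ln 0.69 / ln(3854/25000) ≈ 0.19845.

α ≈ 0.198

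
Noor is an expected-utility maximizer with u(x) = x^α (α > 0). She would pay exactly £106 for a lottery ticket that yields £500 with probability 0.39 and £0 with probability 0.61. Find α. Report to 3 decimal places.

α ≈ 0.607

Since u(0) = 0, the lottery's EU is 0.39·500^α.
Equating: 106^α = 0.39·500^α, i.e. 0.2120^α = 0.39.
α = ln(0.39) / ln(106/500) = -0.941609/-1.551169 ≈ 0.607.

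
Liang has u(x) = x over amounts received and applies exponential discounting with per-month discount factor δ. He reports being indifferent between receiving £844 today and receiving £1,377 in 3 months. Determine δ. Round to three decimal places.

δ ≈ 0.849

Equating discounted utilities: u(844) = δ^3·u(1377) ⇒ δ^3 = u(844)/u(1377).
With u(x) = x: δ^3 = 844/1377 = 0.61293.
Taking the cube root: δ = 0.61293^(1/3) ≈ 0.849.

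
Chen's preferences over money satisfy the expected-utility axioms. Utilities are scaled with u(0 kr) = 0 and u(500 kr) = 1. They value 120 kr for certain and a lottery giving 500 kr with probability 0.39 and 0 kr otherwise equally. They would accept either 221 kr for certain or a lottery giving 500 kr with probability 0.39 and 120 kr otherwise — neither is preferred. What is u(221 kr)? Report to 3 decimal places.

From the first indifference, u(120 kr) = 0.39·u(500 kr) + 0.61·u(0 kr) = 0.39·1 + 0.61·0 = 0.39.
The second indifference gives u(221 kr) = 0.39·u(500 kr) + 0.61·u(120 kr) = 0.39·1.00 + 0.61·0.39 = 0.6279.

0.628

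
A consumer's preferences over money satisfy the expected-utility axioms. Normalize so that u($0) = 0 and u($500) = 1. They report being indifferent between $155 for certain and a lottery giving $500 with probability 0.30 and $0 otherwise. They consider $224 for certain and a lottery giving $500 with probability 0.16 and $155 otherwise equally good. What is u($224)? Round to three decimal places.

0.412

From the first indifference, u($155) = 0.30·u($500) + 0.70·u($0) = 0.30·1 + 0.70·0 = 0.30.
Then u($224) = 0.16·u($500) + 0.84·u($155) = 0.16·1.00 + 0.84·0.30 = 0.4120.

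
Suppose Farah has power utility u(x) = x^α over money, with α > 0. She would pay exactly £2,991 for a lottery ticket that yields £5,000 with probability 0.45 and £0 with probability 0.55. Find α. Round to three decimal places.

EU(lottery) = 0.45·5000^α + 0.55·0 = 0.45·5000^α.
Equating: 2991^α = 0.45·5000^α, i.e. 0.5982^α = 0.45.
α = ln(0.45) / ln(2991/5000) = -0.798508/-0.513830 ≈ 1.554.

α ≈ 1.554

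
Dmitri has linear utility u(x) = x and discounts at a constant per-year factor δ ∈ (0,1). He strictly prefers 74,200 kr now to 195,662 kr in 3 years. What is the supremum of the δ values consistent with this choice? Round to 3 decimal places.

Under u(x) = x this choice says 74200 > δ^3·195662.
Dividing by 195662: δ^3 < 0.37923. Both sides are positive, so the cube root keeps the direction.
δ < (74200/195662)^(1/3) ≈ 0.724.

δ < 0.724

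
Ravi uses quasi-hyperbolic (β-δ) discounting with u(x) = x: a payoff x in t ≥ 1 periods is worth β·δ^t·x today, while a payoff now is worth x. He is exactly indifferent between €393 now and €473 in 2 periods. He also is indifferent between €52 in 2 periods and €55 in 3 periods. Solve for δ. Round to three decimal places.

δ ≈ 0.945

The second indifference involves only future payoffs, so β cancels: β·δ^2·52 = β·δ^3·55, giving δ = 52/55 = 0.94545.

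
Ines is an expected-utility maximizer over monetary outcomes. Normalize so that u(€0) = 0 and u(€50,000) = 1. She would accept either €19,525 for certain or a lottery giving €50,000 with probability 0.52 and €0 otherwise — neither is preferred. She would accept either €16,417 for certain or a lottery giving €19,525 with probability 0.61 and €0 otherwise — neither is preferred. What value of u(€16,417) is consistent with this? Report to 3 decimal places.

0.317

The first gamble pins u(€19,525): it must equal 0.52·1 + 0.48·0 = 0.52.
Then u(€16,417) = 0.61·u(€19,525) + 0.39·u(€0) = 0.61·0.52 + 0.39·0.00 = 0.3172.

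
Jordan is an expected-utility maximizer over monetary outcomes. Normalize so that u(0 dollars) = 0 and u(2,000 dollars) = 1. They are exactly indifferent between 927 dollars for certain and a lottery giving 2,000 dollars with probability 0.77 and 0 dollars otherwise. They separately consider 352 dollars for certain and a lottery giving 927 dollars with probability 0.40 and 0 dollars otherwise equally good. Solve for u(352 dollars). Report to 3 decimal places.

0.308

First, u(927 dollars) = 0.77·u(2,000 dollars) + 0.23·u(0 dollars) = 0.77.
Chaining: u(352 dollars) = 0.40·0.77 + 0.60·0.00 = 0.3080.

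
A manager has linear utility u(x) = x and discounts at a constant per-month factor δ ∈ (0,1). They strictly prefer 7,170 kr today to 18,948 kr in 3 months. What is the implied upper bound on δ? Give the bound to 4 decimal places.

Under u(x) = x this choice says 7170 > δ^3·18948.
So δ^3 < 7170/18948 = 0.37840; taking the cube root of both positive sides preserves the inequality.
δ < (7170/18948)^(1/3) ≈ 0.7233.

δ < 0.7233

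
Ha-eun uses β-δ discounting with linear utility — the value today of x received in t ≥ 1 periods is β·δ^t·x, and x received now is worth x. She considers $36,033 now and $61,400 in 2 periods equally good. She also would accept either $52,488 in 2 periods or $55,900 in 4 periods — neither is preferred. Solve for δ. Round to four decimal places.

δ ≈ 0.9690

The second indifference involves only future payoffs, so β cancels: β·δ^2·52488 = β·δ^4·55900, giving δ^2 = 52488/55900 = 0.93896, so δ = 0.96900.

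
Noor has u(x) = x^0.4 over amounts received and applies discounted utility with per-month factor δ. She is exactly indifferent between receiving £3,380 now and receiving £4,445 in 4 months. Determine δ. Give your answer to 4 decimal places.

Indifference means u(3380) = δ^4 · u(4445), so δ^4 = u(3380)/u(4445).
With u(x) = x^0.4: δ^4 = 3380^0.4/4445^0.4 = (3380/4445)^0.4 = 0.89623.
Taking the 4th root: δ = 0.89623^(1/4) ≈ 0.9730.

δ ≈ 0.9730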